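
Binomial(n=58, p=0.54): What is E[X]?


E[X] = n*p = 58 * 0.54 = 31.32

31.32


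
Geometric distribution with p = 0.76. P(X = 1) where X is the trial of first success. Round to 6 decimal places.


P = (1-p)^(k-1) * p
(1-p)^(k-1) = 0.24^0 = 1
P = 1 * 0.76 = 0.76

0.760000


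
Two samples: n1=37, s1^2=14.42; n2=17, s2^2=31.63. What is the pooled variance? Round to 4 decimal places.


sp^2 = ((n1-1)*s1^2 + (n2-1)*s2^2)/(n1+n2-2)
(n1-1)*s1^2 = 36 * 14.42 = 519.12
(n2-1)*s2^2 = 16 * 31.63 = 506.08
numerator = 519.12 + 506.08 = 1025.2
n1+n2-2 = 52
sp^2 = 1025.2 / 52 = 2563/130 ≈ 19.715385

19.7154


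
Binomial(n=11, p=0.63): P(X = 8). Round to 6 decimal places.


P = C(n,k) * p^k * (1-p)^(n-k)
C(11,8) = 165
p^k = 0.63^8 ≈ 0.02481558
(1-p)^(n-k) = 0.37^3 = 0.050653
P = 165 * 0.02481558 * 0.050653 ≈ 0.207402

0.207402


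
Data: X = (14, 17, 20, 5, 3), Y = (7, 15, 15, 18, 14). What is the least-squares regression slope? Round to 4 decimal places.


b = sum((xi-xbar)(yi-ybar)) / sum((xi-xbar)^2)
n = 5, xbar = 59/5 = 11.8, ybar = 69/5 = 13.8
Sxy = sum((xi-xbar)(yi-ybar)) = -29.2
Sxx = sum((xi-xbar)^2) = 222.8
b = Sxy / Sxx = -73/557 ≈ -0.131059

-0.1311


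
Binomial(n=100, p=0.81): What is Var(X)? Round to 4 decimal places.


Var = n*p*(1-p) = 100 * 0.81 * 0.19 = 15.39

15.3900


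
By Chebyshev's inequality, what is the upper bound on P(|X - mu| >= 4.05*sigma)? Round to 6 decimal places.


P <= 1/k^2
k^2 = 4.05^2 = 16.4025
1/k^2 = 1 / 16.4025 = 400/6561 ≈ 0.06096632

0.060966


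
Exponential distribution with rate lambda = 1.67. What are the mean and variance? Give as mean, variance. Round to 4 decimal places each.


mean = 1/lam, var = 1/lam^2
mean = 1 / 1.67 = 100/167 ≈ 0.598802
lam^2 = 1.67^2 = 2.7889
var = 1 / 2.7889 ≈ 0.358564

0.5988, 0.3586


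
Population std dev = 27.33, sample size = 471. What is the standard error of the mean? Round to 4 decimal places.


SE = sigma / sqrt(n)
sqrt(471) ≈ 21.702534
SE = 27.33 / 21.702534 ≈ 1.259300

1.2593


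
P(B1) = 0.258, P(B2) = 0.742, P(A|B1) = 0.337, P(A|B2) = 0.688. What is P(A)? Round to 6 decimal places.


P(A) = P(A|B1)*P(B1) + P(A|B2)*P(B2)
P(A|B1)*P(B1) = 0.337 * 0.258 = 0.086946
P(A|B2)*P(B2) = 0.688 * 0.742 = 0.510496
P(A) = 0.086946 + 0.510496 = 0.597442

0.597442


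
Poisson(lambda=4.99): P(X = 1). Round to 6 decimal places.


P = e^(-lam) * lam^k / k!
e^(-4.99) ≈ 0.006805664
lam^k = 4.99^1 = 4.99
k! = 1! = 1
P = 0.006805664 * 4.99 / 1 ≈ 0.033960

0.033960


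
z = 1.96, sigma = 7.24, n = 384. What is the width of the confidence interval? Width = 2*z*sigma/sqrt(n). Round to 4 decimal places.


width = 2*z*sigma/sqrt(n)
2*z*sigma = 2 * 1.96 * 7.24 = 28.3808
sqrt(384) ≈ 19.595918
width = 28.3808 / 19.595918 ≈ 1.448302

1.4483


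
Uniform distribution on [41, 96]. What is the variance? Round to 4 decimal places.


Var = (b-a)^2 / 12
(b-a)^2 = (96 - 41)^2 = 3025
Var = 3025/12 ≈ 252.083333

252.0833


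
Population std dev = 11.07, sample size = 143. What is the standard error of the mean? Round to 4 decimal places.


SE = sigma / sqrt(n)
sqrt(143) ≈ 11.958261
SE = 11.07 / 11.958261 ≈ 0.925720

0.9257


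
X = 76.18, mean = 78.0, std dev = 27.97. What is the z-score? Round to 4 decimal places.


z = (X - mu) / sigma
X - mu = 76.18 - 78.0 = -1.82
z = -1.82 / 27.97 = -182/2797 ≈ -0.065070

-0.0651


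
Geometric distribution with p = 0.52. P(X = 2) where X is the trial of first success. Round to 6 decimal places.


P = (1-p)^(k-1) * p
(1-p)^(k-1) = 0.48^1 = 0.48
P = 0.48 * 0.52 = 0.2496

0.249600


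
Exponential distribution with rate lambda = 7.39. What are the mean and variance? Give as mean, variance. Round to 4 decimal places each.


mean = 1/lam, var = 1/lam^2
mean = 1 / 7.39 = 100/739 ≈ 0.135318
lam^2 = 7.39^2 = 54.6121
var = 1 / 54.6121 ≈ 0.018311

0.1353, 0.0183


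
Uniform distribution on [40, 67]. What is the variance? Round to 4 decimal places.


Var = (b-a)^2 / 12
(b-a)^2 = (67 - 40)^2 = 729
Var = 729/12 = 60.75

60.7500


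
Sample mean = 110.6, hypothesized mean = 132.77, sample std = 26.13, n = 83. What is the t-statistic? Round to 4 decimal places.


t = (xbar - mu0) / (s/sqrt(n))
xbar - mu0 = 110.6 - 132.77 = -22.17
sqrt(83) ≈ 9.11043358
s/sqrt(n) = 26.13 / 9.11043358 ≈ 2.86814011
t = -22.17 / 2.86814011 ≈ -7.729748

-7.7297


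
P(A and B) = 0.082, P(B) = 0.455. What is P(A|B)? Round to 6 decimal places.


P(A|B) = P(A and B) / P(B) = 0.082 / 0.455 = 82/455 ≈ 0.18021978

0.180220


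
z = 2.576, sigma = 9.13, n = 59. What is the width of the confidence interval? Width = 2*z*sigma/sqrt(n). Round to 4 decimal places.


width = 2*z*sigma/sqrt(n)
2*z*sigma = 2 * 2.576 * 9.13 = 47.03776
sqrt(59) ≈ 7.681146
width = 47.03776 / 7.681146 ≈ 6.123795

6.1238


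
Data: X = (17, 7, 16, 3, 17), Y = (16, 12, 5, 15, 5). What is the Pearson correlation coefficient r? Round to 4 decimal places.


r = sum((xi-xbar)(yi-ybar)) / sqrt(sum((xi-xbar)^2) * sum((yi-ybar)^2))
n = 5, xbar = 60/5 = 12, ybar = 53/5 = 10.6
Sxy = sum((xi-xbar)(yi-ybar)) = -70
Sxx = sum((xi-xbar)^2) = 172
Syy = sum((yi-ybar)^2) = 113.2
sqrt(Sxx*Syy) ≈ 139.536375
r = Sxy / sqrt(Sxx*Syy) = -70 / 139.536375 ≈ -0.501661

-0.5017


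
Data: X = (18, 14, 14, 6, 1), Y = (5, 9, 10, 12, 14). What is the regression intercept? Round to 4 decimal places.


a = ybar - b*xbar, where b = sum((xi-xbar)(yi-ybar)) / sum((xi-xbar)^2)
n = 5, xbar = 53/5 = 10.6, ybar = 50/5 = 10
Sxy = sum((xi-xbar)(yi-ybar)) = -88
Sxx = sum((xi-xbar)^2) = 191.2
b = Sxy / Sxx = -110/239 ≈ -0.460251
a = 10 - (-0.460251) * 10.6 = 3556/239 ≈ 14.878661

14.8787


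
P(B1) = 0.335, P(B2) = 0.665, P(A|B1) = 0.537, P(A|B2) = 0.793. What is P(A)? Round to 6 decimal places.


P(A) = P(A|B1)*P(B1) + P(A|B2)*P(B2)
P(A|B1)*P(B1) = 0.537 * 0.335 = 0.179895
P(A|B2)*P(B2) = 0.793 * 0.665 = 0.527345
P(A) = 0.179895 + 0.527345 = 0.70724

0.707240


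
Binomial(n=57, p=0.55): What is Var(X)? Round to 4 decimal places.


Var = n*p*(1-p) = 57 * 0.55 * 0.45 = 14.1075

14.1075


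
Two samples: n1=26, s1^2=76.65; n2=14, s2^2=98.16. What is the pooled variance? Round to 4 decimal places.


sp^2 = ((n1-1)*s1^2 + (n2-1)*s2^2)/(n1+n2-2)
(n1-1)*s1^2 = 25 * 76.65 = 1916.25
(n2-1)*s2^2 = 13 * 98.16 = 1276.08
numerator = 1916.25 + 1276.08 = 3192.33
n1+n2-2 = 38
sp^2 = 3192.33 / 38 = 319233/3800 ≈ 84.008684

84.0087


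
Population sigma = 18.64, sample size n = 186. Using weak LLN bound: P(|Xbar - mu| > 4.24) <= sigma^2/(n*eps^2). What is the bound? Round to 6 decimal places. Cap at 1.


bound = min(1, sigma^2/(n*eps^2))
sigma^2 = 18.64^2 = 347.4496
n*eps^2 = 186 * 4.24^2 = 186 * 17.9776 = 3343.8336
sigma^2/(n*eps^2) = 347.4496 / 3343.8336 ≈ 0.10390756

0.103908


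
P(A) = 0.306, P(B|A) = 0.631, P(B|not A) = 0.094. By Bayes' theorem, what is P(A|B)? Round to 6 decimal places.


P(A|B) = P(B|A)*P(A) / P(B), P(B) = P(B|A)*P(A) + P(B|not A)*P(not A)
P(B|A)*P(A) = 0.631 * 0.306 = 0.193086
P(B|not A)*P(not A) = 0.094 * 0.694 = 0.065236
P(B) = 0.193086 + 0.065236 = 0.258322
P(A|B) = 0.193086 / 0.258322 ≈ 0.74746247

0.747462


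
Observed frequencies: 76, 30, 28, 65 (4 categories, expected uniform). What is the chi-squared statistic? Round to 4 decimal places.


chi2 = sum((O-E)^2/E), E = total/4
total = 199, E = 199/4 = 49.75
(76 - 49.75)^2 / 49.75 = 689.0625 / 49.75 = 11025/796 ≈ 13.850503
(30 - 49.75)^2 / 49.75 = 390.0625 / 49.75 = 6241/796 ≈ 7.840452
(28 - 49.75)^2 / 49.75 = 473.0625 / 49.75 = 7569/796 ≈ 9.508794
(65 - 49.75)^2 / 49.75 = 232.5625 / 49.75 = 3721/796 ≈ 4.674623
chi2 = 7139/199 ≈ 35.874372

35.8744


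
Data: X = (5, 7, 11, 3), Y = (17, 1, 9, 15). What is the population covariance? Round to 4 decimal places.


Cov = (1/n)*sum((xi-xbar)(yi-ybar))
n = 4, xbar = 26/4 = 6.5, ybar = 42/4 = 10.5
sum((xi-xbar)(yi-ybar)) = -37
Cov = -37 / 4 = -9.25

-9.2500


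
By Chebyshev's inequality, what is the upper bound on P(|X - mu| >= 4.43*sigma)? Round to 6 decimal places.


P <= 1/k^2
k^2 = 4.43^2 = 19.6249
1/k^2 = 1 / 19.6249 ≈ 0.05095567

0.050956


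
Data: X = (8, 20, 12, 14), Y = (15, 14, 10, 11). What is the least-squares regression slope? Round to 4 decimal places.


b = sum((xi-xbar)(yi-ybar)) / sum((xi-xbar)^2)
n = 4, xbar = 54/4 = 13.5, ybar = 50/4 = 12.5
Sxy = sum((xi-xbar)(yi-ybar)) = -1
Sxx = sum((xi-xbar)^2) = 75
b = Sxy / Sxx = -1/75 ≈ -0.013333

-0.0133


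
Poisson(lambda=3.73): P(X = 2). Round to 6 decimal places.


P = e^(-lam) * lam^k / k!
e^(-3.73) ≈ 0.02399284
lam^k = 3.73^2 = 13.9129
k! = 2! = 2
P = 0.02399284 * 13.9129 / 2 ≈ 0.166905

0.166905


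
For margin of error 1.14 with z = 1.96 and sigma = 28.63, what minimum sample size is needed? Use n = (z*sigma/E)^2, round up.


z*sigma/E = 1.96 * 28.63 / 1.14 = 140287/2850 ≈ 49.223509
(z*sigma/E)^2 ≈ 2422.953816
round up: n = 2423

2423


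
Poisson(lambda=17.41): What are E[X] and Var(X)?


E[X] = Var(X) = lambda = 17.41

17.41, 17.41


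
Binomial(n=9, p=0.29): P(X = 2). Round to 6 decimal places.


P = C(n,k) * p^k * (1-p)^(n-k)
C(9,2) = 36
p^k = 0.29^2 = 0.0841
(1-p)^(n-k) = 0.71^7 ≈ 0.09095120
P = 36 * 0.0841 * 0.09095120 ≈ 0.275364

0.275364


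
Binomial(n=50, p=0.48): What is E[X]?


E[X] = n*p = 50 * 0.48 = 24

24


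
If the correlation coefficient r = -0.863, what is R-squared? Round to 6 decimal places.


R^2 = r^2 = (-0.863)^2 = 0.744769

0.744769


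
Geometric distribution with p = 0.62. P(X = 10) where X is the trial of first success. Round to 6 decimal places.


P = (1-p)^(k-1) * p
(1-p)^(k-1) = 0.38^9 ≈ 0.0001652161
P = 0.0001652161 * 0.62 ≈ 0.0001024340

0.000102


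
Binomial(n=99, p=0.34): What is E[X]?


E[X] = n*p = 99 * 0.34 = 33.66

33.66


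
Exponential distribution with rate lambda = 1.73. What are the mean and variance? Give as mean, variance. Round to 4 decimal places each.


mean = 1/lam, var = 1/lam^2
mean = 1 / 1.73 = 100/173 ≈ 0.578035
lam^2 = 1.73^2 = 2.9929
var = 1 / 2.9929 ≈ 0.334124

0.5780, 0.3341


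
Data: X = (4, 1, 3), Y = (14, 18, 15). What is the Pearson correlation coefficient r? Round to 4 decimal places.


r = sum((xi-xbar)(yi-ybar)) / sqrt(sum((xi-xbar)^2) * sum((yi-ybar)^2))
n = 3, xbar = 8/3 ≈ 2.666667, ybar = 47/3 ≈ 15.666667
Sxy = sum((xi-xbar)(yi-ybar)) = -19/3 ≈ -6.333333
Sxx = sum((xi-xbar)^2) = 14/3 ≈ 4.666667
Syy = sum((yi-ybar)^2) = 26/3 ≈ 8.666667
sqrt(Sxx*Syy) ≈ 6.359595
r = Sxy / sqrt(Sxx*Syy) = -6.333333 / 6.359595 ≈ -0.995871

-0.9959


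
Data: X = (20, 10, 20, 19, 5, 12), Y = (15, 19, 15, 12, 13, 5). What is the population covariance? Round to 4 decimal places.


Cov = (1/n)*sum((xi-xbar)(yi-ybar))
n = 6, xbar = 86/6 = 43/3 ≈ 14.333333, ybar = 79/6 ≈ 13.166667
sum((xi-xbar)(yi-ybar)) = 32/3 ≈ 10.666667
Cov = 10.666667 / 6 = 16/9 ≈ 1.777778

1.7778


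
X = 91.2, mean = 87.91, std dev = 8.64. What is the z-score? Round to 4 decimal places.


z = (X - mu) / sigma
X - mu = 91.2 - 87.91 = 3.29
z = 3.29 / 8.64 = 329/864 ≈ 0.380787

0.3808


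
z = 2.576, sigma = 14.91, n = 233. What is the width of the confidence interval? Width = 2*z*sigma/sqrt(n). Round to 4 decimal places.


width = 2*z*sigma/sqrt(n)
2*z*sigma = 2 * 2.576 * 14.91 = 76.81632
sqrt(233) ≈ 15.264338
width = 76.81632 / 15.264338 ≈ 5.032404

5.0324


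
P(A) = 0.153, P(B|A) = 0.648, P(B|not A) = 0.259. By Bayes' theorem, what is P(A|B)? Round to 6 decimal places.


P(A|B) = P(B|A)*P(A) / P(B), P(B) = P(B|A)*P(A) + P(B|not A)*P(not A)
P(B|A)*P(A) = 0.648 * 0.153 = 0.099144
P(B|not A)*P(not A) = 0.259 * 0.847 = 0.219373
P(B) = 0.099144 + 0.219373 = 0.318517
P(A|B) = 0.099144 / 0.318517 ≈ 0.31126753

0.311268


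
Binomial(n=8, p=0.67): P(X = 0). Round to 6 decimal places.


P = C(n,k) * p^k * (1-p)^(n-k)
C(8,0) = 1
p^k = 0.67^0 = 1
(1-p)^(n-k) = 0.33^8 ≈ 0.0001406409
P = 1 * 1 * 0.0001406409 ≈ 0.000141

0.000141


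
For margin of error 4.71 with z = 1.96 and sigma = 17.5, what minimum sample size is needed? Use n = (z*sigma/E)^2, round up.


z*sigma/E = 1.96 * 17.5 / 4.71 = 3430/471 ≈ 7.282378
(z*sigma/E)^2 ≈ 53.033028
round up: n = 54

54


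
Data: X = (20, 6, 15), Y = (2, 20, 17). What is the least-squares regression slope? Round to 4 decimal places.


b = sum((xi-xbar)(yi-ybar)) / sum((xi-xbar)^2)
n = 3, xbar = 41/3 ≈ 13.666667, ybar = 39/3 = 13
Sxy = sum((xi-xbar)(yi-ybar)) = -118
Sxx = sum((xi-xbar)^2) = 302/3 ≈ 100.666667
b = Sxy / Sxx = -177/151 ≈ -1.172185

-1.1722


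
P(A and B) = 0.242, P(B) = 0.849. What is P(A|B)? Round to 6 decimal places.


P(A|B) = P(A and B) / P(B) = 0.242 / 0.849 = 242/849 ≈ 0.28504122

0.285041


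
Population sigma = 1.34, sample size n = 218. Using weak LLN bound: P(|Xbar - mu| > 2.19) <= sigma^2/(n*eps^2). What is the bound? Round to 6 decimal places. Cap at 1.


bound = min(1, sigma^2/(n*eps^2))
sigma^2 = 1.34^2 = 1.7956
n*eps^2 = 218 * 2.19^2 = 218 * 4.7961 = 1045.5498
sigma^2/(n*eps^2) = 1.7956 / 1045.5498 ≈ 0.00171737

0.001717


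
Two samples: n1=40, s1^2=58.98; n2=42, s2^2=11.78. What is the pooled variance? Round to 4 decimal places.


sp^2 = ((n1-1)*s1^2 + (n2-1)*s2^2)/(n1+n2-2)
(n1-1)*s1^2 = 39 * 58.98 = 2300.22
(n2-1)*s2^2 = 41 * 11.78 = 482.98
numerator = 2300.22 + 482.98 = 2783.2
n1+n2-2 = 80
sp^2 = 2783.2 / 80 = 34.79

34.7900


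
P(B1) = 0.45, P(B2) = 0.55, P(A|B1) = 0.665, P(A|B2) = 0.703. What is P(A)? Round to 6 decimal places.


P(A) = P(A|B1)*P(B1) + P(A|B2)*P(B2)
P(A|B1)*P(B1) = 0.665 * 0.45 = 0.29925
P(A|B2)*P(B2) = 0.703 * 0.55 = 0.38665
P(A) = 0.29925 + 0.38665 = 0.6859

0.685900


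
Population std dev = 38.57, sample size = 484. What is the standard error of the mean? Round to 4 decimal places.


SE = sigma / sqrt(n)
sqrt(484) = 22
SE = 38.57 / 22 = 3857/2200 ≈ 1.753182

1.7532


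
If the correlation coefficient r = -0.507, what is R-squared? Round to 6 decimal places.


R^2 = r^2 = (-0.507)^2 = 0.257049

0.257049


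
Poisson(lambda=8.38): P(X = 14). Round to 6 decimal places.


P = e^(-lam) * lam^k / k!
e^(-8.38) ≈ 0.0002294099
lam^k = 8.38^14 ≈ 8422019852762.679178
k! = 14! = 87178291200
P = 0.0002294099 * 8422019852762.679178 / 87178291200 ≈ 0.022163

0.022163


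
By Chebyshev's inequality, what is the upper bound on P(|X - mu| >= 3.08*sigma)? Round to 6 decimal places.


P <= 1/k^2
k^2 = 3.08^2 = 9.4864
1/k^2 = 1 / 9.4864 = 625/5929 ≈ 0.10541407

0.105414


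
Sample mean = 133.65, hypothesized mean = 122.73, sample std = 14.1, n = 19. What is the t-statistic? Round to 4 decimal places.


t = (xbar - mu0) / (s/sqrt(n))
xbar - mu0 = 133.65 - 122.73 = 10.92
sqrt(19) ≈ 4.35889894
s/sqrt(n) = 14.1 / 4.35889894 ≈ 3.23476185
t = 10.92 / 3.23476185 ≈ 3.375828

3.3758


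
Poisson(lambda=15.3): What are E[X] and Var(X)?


E[X] = Var(X) = lambda = 15.3

15.3, 15.3


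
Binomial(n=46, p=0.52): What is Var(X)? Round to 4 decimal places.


Var = n*p*(1-p) = 46 * 0.52 * 0.48 = 11.4816

11.4816


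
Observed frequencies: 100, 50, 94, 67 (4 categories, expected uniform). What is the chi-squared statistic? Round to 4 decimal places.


chi2 = sum((O-E)^2/E), E = total/4
total = 311, E = 311/4 = 77.75
(100 - 77.75)^2 / 77.75 = 495.0625 / 77.75 = 7921/1244 ≈ 6.367363
(50 - 77.75)^2 / 77.75 = 770.0625 / 77.75 = 12321/1244 ≈ 9.904341
(94 - 77.75)^2 / 77.75 = 264.0625 / 77.75 = 4225/1244 ≈ 3.396302
(67 - 77.75)^2 / 77.75 = 115.5625 / 77.75 = 1849/1244 ≈ 1.486334
chi2 = 6579/311 ≈ 21.154341

21.1543


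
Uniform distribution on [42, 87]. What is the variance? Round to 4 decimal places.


Var = (b-a)^2 / 12
(b-a)^2 = (87 - 42)^2 = 2025
Var = 2025/12 = 168.75

168.7500


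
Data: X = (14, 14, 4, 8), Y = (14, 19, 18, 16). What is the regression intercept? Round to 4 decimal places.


a = ybar - b*xbar, where b = sum((xi-xbar)(yi-ybar)) / sum((xi-xbar)^2)
n = 4, xbar = 40/4 = 10, ybar = 67/4 = 16.75
Sxy = sum((xi-xbar)(yi-ybar)) = -8
Sxx = sum((xi-xbar)^2) = 72
b = Sxy / Sxx = -1/9 ≈ -0.111111
a = 16.75 - (-0.111111) * 10 = 643/36 ≈ 17.861111

17.8611


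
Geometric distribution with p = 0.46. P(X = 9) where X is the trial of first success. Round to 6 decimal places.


P = (1-p)^(k-1) * p
(1-p)^(k-1) = 0.54^8 ≈ 0.007230196
P = 0.007230196 * 0.46 ≈ 0.003325890

0.003326


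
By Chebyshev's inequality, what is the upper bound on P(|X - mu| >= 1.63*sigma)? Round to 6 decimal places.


P <= 1/k^2
k^2 = 1.63^2 = 2.6569
1/k^2 = 1 / 2.6569 ≈ 0.37637849

0.376378


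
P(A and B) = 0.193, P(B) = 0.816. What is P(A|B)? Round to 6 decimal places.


P(A|B) = P(A and B) / P(B) = 0.193 / 0.816 = 193/816 ≈ 0.23651961

0.236520


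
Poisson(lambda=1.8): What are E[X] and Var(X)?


E[X] = Var(X) = lambda = 1.8

1.8, 1.8


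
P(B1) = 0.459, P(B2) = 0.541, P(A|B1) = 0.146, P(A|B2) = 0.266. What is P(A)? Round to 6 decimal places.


P(A) = P(A|B1)*P(B1) + P(A|B2)*P(B2)
P(A|B1)*P(B1) = 0.146 * 0.459 = 0.067014
P(A|B2)*P(B2) = 0.266 * 0.541 = 0.143906
P(A) = 0.067014 + 0.143906 = 0.21092

0.210920


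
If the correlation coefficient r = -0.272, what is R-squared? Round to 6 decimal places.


R^2 = r^2 = (-0.272)^2 = 0.073984

0.073984


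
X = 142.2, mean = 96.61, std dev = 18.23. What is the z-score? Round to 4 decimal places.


z = (X - mu) / sigma
X - mu = 142.2 - 96.61 = 45.59
z = 45.59 / 18.23 = 4559/1823 ≈ 2.500823

2.5008


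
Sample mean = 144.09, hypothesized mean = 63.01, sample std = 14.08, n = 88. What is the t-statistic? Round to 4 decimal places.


t = (xbar - mu0) / (s/sqrt(n))
xbar - mu0 = 144.09 - 63.01 = 81.08
sqrt(88) ≈ 9.38083152
s/sqrt(n) = 14.08 / 9.38083152 ≈ 1.50093304
t = 81.08 / 1.50093304 ≈ 54.019732

54.0197


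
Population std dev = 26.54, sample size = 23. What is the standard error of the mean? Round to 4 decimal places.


SE = sigma / sqrt(n)
sqrt(23) ≈ 4.795832
SE = 26.54 / 4.795832 ≈ 5.533973

5.5340


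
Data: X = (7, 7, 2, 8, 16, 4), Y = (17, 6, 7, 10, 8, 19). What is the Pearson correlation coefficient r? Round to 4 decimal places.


r = sum((xi-xbar)(yi-ybar)) / sqrt(sum((xi-xbar)^2) * sum((yi-ybar)^2))
n = 6, xbar = 44/6 = 22/3 ≈ 7.333333, ybar = 67/6 ≈ 11.166667
Sxy = sum((xi-xbar)(yi-ybar)) = -97/3 ≈ -32.333333
Sxx = sum((xi-xbar)^2) = 346/3 ≈ 115.333333
Syy = sum((yi-ybar)^2) = 905/6 ≈ 150.833333
sqrt(Sxx*Syy) ≈ 131.894318
r = Sxy / sqrt(Sxx*Syy) = -32.333333 / 131.894318 ≈ -0.245146

-0.2451


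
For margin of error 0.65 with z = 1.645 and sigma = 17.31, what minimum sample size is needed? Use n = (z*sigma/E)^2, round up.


z*sigma/E = 1.645 * 17.31 / 0.65 ≈ 43.807615
(z*sigma/E)^2 ≈ 1919.107166
round up: n = 1920

1920


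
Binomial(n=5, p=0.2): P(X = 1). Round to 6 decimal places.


P = C(n,k) * p^k * (1-p)^(n-k)
C(5,1) = 5
p^k = 0.2^1 = 0.2
(1-p)^(n-k) = 0.8^4 = 0.4096
P = 5 * 0.2 * 0.4096 = 0.4096

0.409600


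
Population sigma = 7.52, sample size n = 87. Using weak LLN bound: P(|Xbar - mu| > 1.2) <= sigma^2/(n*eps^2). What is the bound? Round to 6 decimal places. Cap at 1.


bound = min(1, sigma^2/(n*eps^2))
sigma^2 = 7.52^2 = 56.5504
n*eps^2 = 87 * 1.2^2 = 87 * 1.44 = 125.28
sigma^2/(n*eps^2) = 56.5504 / 125.28 ≈ 0.45139208

0.451392


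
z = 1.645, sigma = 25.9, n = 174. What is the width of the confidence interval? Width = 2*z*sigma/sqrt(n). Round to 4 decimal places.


width = 2*z*sigma/sqrt(n)
2*z*sigma = 2 * 1.645 * 25.9 = 85.211
sqrt(174) ≈ 13.190906
width = 85.211 / 13.190906 ≈ 6.459829

6.4598


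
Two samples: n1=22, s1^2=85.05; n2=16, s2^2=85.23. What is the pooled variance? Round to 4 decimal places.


sp^2 = ((n1-1)*s1^2 + (n2-1)*s2^2)/(n1+n2-2)
(n1-1)*s1^2 = 21 * 85.05 = 1786.05
(n2-1)*s2^2 = 15 * 85.23 = 1278.45
numerator = 1786.05 + 1278.45 = 3064.5
n1+n2-2 = 36
sp^2 = 3064.5 / 36 = 85.125

85.1250


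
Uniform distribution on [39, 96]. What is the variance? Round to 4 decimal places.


Var = (b-a)^2 / 12
(b-a)^2 = (96 - 39)^2 = 3249
Var = 3249/12 = 270.75

270.7500


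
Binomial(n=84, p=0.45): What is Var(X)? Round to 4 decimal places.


Var = n*p*(1-p) = 84 * 0.45 * 0.55 = 20.79

20.7900


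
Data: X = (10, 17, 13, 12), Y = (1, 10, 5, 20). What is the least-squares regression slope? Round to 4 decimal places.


b = sum((xi-xbar)(yi-ybar)) / sum((xi-xbar)^2)
n = 4, xbar = 52/4 = 13, ybar = 36/4 = 9
Sxy = sum((xi-xbar)(yi-ybar)) = 17
Sxx = sum((xi-xbar)^2) = 26
b = Sxy / Sxx = 17/26 ≈ 0.653846

0.6538


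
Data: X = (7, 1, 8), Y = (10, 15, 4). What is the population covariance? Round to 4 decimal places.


Cov = (1/n)*sum((xi-xbar)(yi-ybar))
n = 3, xbar = 16/3 ≈ 5.333333, ybar = 29/3 ≈ 9.666667
sum((xi-xbar)(yi-ybar)) = -113/3 ≈ -37.666667
Cov = -37.666667 / 3 = -113/9 ≈ -12.555556

-12.5556


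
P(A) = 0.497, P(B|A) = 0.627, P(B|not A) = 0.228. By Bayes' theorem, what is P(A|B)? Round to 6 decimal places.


P(A|B) = P(B|A)*P(A) / P(B), P(B) = P(B|A)*P(A) + P(B|not A)*P(not A)
P(B|A)*P(A) = 0.627 * 0.497 = 0.311619
P(B|not A)*P(not A) = 0.228 * 0.503 = 0.114684
P(B) = 0.311619 + 0.114684 = 0.426303
P(A|B) = 0.311619 / 0.426303 = 5467/7479 ≈ 0.73098008

0.730980


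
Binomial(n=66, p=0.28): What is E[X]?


E[X] = n*p = 66 * 0.28 = 18.48

18.48


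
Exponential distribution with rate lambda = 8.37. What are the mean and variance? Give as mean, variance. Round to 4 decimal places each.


mean = 1/lam, var = 1/lam^2
mean = 1 / 8.37 = 100/837 ≈ 0.119474
lam^2 = 8.37^2 = 70.0569
var = 1 / 70.0569 ≈ 0.014274

0.1195, 0.0143


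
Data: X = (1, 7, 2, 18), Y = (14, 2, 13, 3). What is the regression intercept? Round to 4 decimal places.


a = ybar - b*xbar, where b = sum((xi-xbar)(yi-ybar)) / sum((xi-xbar)^2)
n = 4, xbar = 28/4 = 7, ybar = 32/4 = 8
Sxy = sum((xi-xbar)(yi-ybar)) = -116
Sxx = sum((xi-xbar)^2) = 182
b = Sxy / Sxx = -58/91 ≈ -0.637363
a = 8 - (-0.637363) * 7 = 162/13 ≈ 12.461538

12.4615


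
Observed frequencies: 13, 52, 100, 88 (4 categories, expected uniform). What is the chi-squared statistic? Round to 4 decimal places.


chi2 = sum((O-E)^2/E), E = total/4
total = 253, E = 253/4 = 63.25
(13 - 63.25)^2 / 63.25 = 2525.0625 / 63.25 = 40401/1012 ≈ 39.921937
(52 - 63.25)^2 / 63.25 = 126.5625 / 63.25 = 2025/1012 ≈ 2.000988
(100 - 63.25)^2 / 63.25 = 1350.5625 / 63.25 = 21609/1012 ≈ 21.352767
(88 - 63.25)^2 / 63.25 = 612.5625 / 63.25 = 891/92 ≈ 9.684783
chi2 = 18459/253 ≈ 72.960474

72.9605


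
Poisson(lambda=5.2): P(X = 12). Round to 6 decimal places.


P = e^(-lam) * lam^k / k!
e^(-5.2) ≈ 0.005516564
lam^k = 5.2^12 ≈ 390877006.486250
k! = 12! = 479001600
P = 0.005516564 * 390877006.486250 / 479001600 ≈ 0.004502

0.004502


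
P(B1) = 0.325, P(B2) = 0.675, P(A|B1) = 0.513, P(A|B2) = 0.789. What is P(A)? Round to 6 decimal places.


P(A) = P(A|B1)*P(B1) + P(A|B2)*P(B2)
P(A|B1)*P(B1) = 0.513 * 0.325 = 0.166725
P(A|B2)*P(B2) = 0.789 * 0.675 = 0.532575
P(A) = 0.166725 + 0.532575 = 0.6993

0.699300


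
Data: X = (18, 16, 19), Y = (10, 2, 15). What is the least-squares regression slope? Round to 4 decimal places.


b = sum((xi-xbar)(yi-ybar)) / sum((xi-xbar)^2)
n = 3, xbar = 53/3 ≈ 17.666667, ybar = 27/3 = 9
Sxy = sum((xi-xbar)(yi-ybar)) = 20
Sxx = sum((xi-xbar)^2) = 14/3 ≈ 4.666667
b = Sxy / Sxx = 30/7 ≈ 4.285714

4.2857


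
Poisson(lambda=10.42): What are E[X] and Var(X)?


E[X] = Var(X) = lambda = 10.42

10.42, 10.42


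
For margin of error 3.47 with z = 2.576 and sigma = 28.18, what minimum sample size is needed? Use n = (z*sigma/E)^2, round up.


z*sigma/E = 2.576 * 28.18 / 3.47 ≈ 20.919793
(z*sigma/E)^2 ≈ 437.637719
round up: n = 438

438


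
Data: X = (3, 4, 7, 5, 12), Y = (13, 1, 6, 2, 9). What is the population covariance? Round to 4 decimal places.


Cov = (1/n)*sum((xi-xbar)(yi-ybar))
n = 5, xbar = 31/5 = 6.2, ybar = 31/5 = 6.2
sum((xi-xbar)(yi-ybar)) = 10.8
Cov = 10.8 / 5 = 2.16

2.1600


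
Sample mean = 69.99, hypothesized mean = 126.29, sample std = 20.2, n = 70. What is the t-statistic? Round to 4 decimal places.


t = (xbar - mu0) / (s/sqrt(n))
xbar - mu0 = 69.99 - 126.29 = -56.3
sqrt(70) ≈ 8.36660027
s/sqrt(n) = 20.2 / 8.36660027 ≈ 2.41436179
t = -56.3 / 2.41436179 ≈ -23.318792

-23.3188


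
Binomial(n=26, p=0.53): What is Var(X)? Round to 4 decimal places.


Var = n*p*(1-p) = 26 * 0.53 * 0.47 = 6.4766

6.4766


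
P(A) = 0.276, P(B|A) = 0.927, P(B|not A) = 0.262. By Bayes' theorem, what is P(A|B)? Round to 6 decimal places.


P(A|B) = P(B|A)*P(A) / P(B), P(B) = P(B|A)*P(A) + P(B|not A)*P(not A)
P(B|A)*P(A) = 0.927 * 0.276 = 0.255852
P(B|not A)*P(not A) = 0.262 * 0.724 = 0.189688
P(B) = 0.255852 + 0.189688 = 0.44554
P(A|B) = 0.255852 / 0.44554 ≈ 0.57425147

0.574251


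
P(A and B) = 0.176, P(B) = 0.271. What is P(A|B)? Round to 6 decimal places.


P(A|B) = P(A and B) / P(B) = 0.176 / 0.271 = 176/271 ≈ 0.64944649

0.649446


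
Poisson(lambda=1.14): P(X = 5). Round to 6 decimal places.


P = e^(-lam) * lam^k / k!
e^(-1.14) ≈ 0.3198190
lam^k = 1.14^5 ≈ 1.925415
k! = 5! = 120
P = 0.3198190 * 1.925415 / 120 ≈ 0.005132

0.005132


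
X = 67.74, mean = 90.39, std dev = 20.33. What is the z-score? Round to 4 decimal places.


z = (X - mu) / sigma
X - mu = 67.74 - 90.39 = -22.65
z = -22.65 / 20.33 = -2265/2033 ≈ -1.114117

-1.1141


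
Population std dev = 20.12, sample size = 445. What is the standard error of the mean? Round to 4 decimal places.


SE = sigma / sqrt(n)
sqrt(445) ≈ 21.095023
SE = 20.12 / 21.095023 ≈ 0.953779

0.9538


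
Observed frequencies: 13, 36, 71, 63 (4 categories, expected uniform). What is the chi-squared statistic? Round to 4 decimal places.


chi2 = sum((O-E)^2/E), E = total/4
total = 183, E = 183/4 = 45.75
(13 - 45.75)^2 / 45.75 = 1072.5625 / 45.75 = 17161/732 ≈ 23.443989
(36 - 45.75)^2 / 45.75 = 95.0625 / 45.75 = 507/244 ≈ 2.077869
(71 - 45.75)^2 / 45.75 = 637.5625 / 45.75 = 10201/732 ≈ 13.935792
(63 - 45.75)^2 / 45.75 = 297.5625 / 45.75 = 1587/244 ≈ 6.504098
chi2 = 8411/183 ≈ 45.961749

45.9617


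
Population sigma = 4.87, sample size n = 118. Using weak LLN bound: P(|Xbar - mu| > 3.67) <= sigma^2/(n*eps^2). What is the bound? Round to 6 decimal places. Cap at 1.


bound = min(1, sigma^2/(n*eps^2))
sigma^2 = 4.87^2 = 23.7169
n*eps^2 = 118 * 3.67^2 = 118 * 13.4689 = 1589.3302
sigma^2/(n*eps^2) = 23.7169 / 1589.3302 ≈ 0.01492258

0.014923


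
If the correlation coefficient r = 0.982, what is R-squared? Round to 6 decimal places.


R^2 = r^2 = (0.982)^2 = 0.964324

0.964324


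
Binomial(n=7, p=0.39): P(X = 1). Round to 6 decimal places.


P = C(n,k) * p^k * (1-p)^(n-k)
C(7,1) = 7
p^k = 0.39^1 = 0.39
(1-p)^(n-k) = 0.61^6 ≈ 0.05152037
P = 7 * 0.39 * 0.05152037 ≈ 0.140651

0.140651


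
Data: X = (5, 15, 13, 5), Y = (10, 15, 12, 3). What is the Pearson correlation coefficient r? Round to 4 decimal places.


r = sum((xi-xbar)(yi-ybar)) / sqrt(sum((xi-xbar)^2) * sum((yi-ybar)^2))
n = 4, xbar = 38/4 = 9.5, ybar = 40/4 = 10
Sxy = sum((xi-xbar)(yi-ybar)) = 66
Sxx = sum((xi-xbar)^2) = 83
Syy = sum((yi-ybar)^2) = 78
sqrt(Sxx*Syy) ≈ 80.461171
r = Sxy / sqrt(Sxx*Syy) = 66 / 80.461171 ≈ 0.820271

0.8203


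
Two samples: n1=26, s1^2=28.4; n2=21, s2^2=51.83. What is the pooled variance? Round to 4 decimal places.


sp^2 = ((n1-1)*s1^2 + (n2-1)*s2^2)/(n1+n2-2)
(n1-1)*s1^2 = 25 * 28.4 = 710
(n2-1)*s2^2 = 20 * 51.83 = 1036.6
numerator = 710 + 1036.6 = 1746.6
n1+n2-2 = 45
sp^2 = 1746.6 / 45 = 2911/75 ≈ 38.813333

38.8133


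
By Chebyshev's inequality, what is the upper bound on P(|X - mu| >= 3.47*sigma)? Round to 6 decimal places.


P <= 1/k^2
k^2 = 3.47^2 = 12.0409
1/k^2 = 1 / 12.0409 ≈ 0.08305027

0.083050


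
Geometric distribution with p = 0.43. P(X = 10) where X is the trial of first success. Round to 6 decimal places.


P = (1-p)^(k-1) * p
(1-p)^(k-1) = 0.57^9 ≈ 0.006351462
P = 0.006351462 * 0.43 ≈ 0.002731129

0.002731


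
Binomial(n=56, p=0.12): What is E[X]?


E[X] = n*p = 56 * 0.12 = 6.72

6.72


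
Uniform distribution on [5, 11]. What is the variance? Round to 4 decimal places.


Var = (b-a)^2 / 12
(b-a)^2 = (11 - 5)^2 = 36
Var = 36/12 = 3

3.0000


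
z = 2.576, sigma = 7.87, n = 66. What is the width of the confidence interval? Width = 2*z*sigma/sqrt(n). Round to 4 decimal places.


width = 2*z*sigma/sqrt(n)
2*z*sigma = 2 * 2.576 * 7.87 = 40.54624
sqrt(66) ≈ 8.124038
width = 40.54624 / 8.124038 ≈ 4.990897

4.9909


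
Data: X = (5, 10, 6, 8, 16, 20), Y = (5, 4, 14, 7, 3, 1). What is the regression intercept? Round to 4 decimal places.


a = ybar - b*xbar, where b = sum((xi-xbar)(yi-ybar)) / sum((xi-xbar)^2)
n = 6, xbar = 65/6 ≈ 10.833333, ybar = 34/6 = 17/3 ≈ 5.666667
Sxy = sum((xi-xbar)(yi-ybar)) = -286/3 ≈ -95.333333
Sxx = sum((xi-xbar)^2) = 1061/6 ≈ 176.833333
b = Sxy / Sxx = -572/1061 ≈ -0.539114
a = 5.666667 - (-0.539114) * 10.833333 = 12209/1061 ≈ 11.507069

11.5071


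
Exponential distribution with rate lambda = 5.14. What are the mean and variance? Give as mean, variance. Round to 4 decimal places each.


mean = 1/lam, var = 1/lam^2
mean = 1 / 5.14 = 50/257 ≈ 0.194553
lam^2 = 5.14^2 = 26.4196
var = 1 / 26.4196 ≈ 0.037851

0.1946, 0.0379


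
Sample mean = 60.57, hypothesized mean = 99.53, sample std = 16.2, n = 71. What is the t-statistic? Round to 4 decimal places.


t = (xbar - mu0) / (s/sqrt(n))
xbar - mu0 = 60.57 - 99.53 = -38.96
sqrt(71) ≈ 8.42614977
s/sqrt(n) = 16.2 / 8.42614977 ≈ 1.92258629
t = -38.96 / 1.92258629 ≈ -20.264370

-20.2644


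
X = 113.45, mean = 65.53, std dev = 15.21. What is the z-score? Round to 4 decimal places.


z = (X - mu) / sigma
X - mu = 113.45 - 65.53 = 47.92
z = 47.92 / 15.21 = 4792/1521 ≈ 3.150559

3.1506


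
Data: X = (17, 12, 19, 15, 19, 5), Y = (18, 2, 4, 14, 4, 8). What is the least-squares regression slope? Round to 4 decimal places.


b = sum((xi-xbar)(yi-ybar)) / sum((xi-xbar)^2)
n = 6, xbar = 87/6 = 14.5, ybar = 50/6 = 25/3 ≈ 8.333333
Sxy = sum((xi-xbar)(yi-ybar)) = 7
Sxx = sum((xi-xbar)^2) = 143.5
b = Sxy / Sxx = 2/41 ≈ 0.048780

0.0488


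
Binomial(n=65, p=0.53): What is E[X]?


E[X] = n*p = 65 * 0.53 = 34.45

34.45


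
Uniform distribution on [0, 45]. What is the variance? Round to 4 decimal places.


Var = (b-a)^2 / 12
(b-a)^2 = (45 - 0)^2 = 2025
Var = 2025/12 = 168.75

168.7500


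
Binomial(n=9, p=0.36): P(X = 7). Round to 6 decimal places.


P = C(n,k) * p^k * (1-p)^(n-k)
C(9,7) = 36
p^k = 0.36^7 ≈ 0.0007836416
(1-p)^(n-k) = 0.64^2 = 0.4096
P = 36 * 0.0007836416 * 0.4096 ≈ 0.011555

0.011555


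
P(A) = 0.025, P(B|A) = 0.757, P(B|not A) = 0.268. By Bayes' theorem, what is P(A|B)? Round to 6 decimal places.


P(A|B) = P(B|A)*P(A) / P(B), P(B) = P(B|A)*P(A) + P(B|not A)*P(not A)
P(B|A)*P(A) = 0.757 * 0.025 = 0.018925
P(B|not A)*P(not A) = 0.268 * 0.975 = 0.2613
P(B) = 0.018925 + 0.2613 = 0.280225
P(A|B) = 0.018925 / 0.280225 ≈ 0.06753502

0.067535


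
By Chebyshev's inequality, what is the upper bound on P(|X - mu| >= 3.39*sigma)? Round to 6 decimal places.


P <= 1/k^2
k^2 = 3.39^2 = 11.4921
1/k^2 = 1 / 11.4921 ≈ 0.08701630

0.087016


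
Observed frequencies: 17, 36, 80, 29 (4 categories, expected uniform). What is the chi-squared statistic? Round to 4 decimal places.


chi2 = sum((O-E)^2/E), E = total/4
total = 162, E = 162/4 = 40.5
(17 - 40.5)^2 / 40.5 = 552.25 / 40.5 = 2209/162 ≈ 13.635802
(36 - 40.5)^2 / 40.5 = 20.25 / 40.5 = 0.5
(80 - 40.5)^2 / 40.5 = 1560.25 / 40.5 = 6241/162 ≈ 38.524691
(29 - 40.5)^2 / 40.5 = 132.25 / 40.5 = 529/162 ≈ 3.265432
chi2 = 1510/27 ≈ 55.925926

55.9259


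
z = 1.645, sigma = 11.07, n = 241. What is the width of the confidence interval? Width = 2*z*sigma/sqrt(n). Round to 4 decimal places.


width = 2*z*sigma/sqrt(n)
2*z*sigma = 2 * 1.645 * 11.07 = 36.4203
sqrt(241) ≈ 15.524175
width = 36.4203 / 15.524175 ≈ 2.346038

2.3460


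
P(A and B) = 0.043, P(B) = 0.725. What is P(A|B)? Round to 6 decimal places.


P(A|B) = P(A and B) / P(B) = 0.043 / 0.725 = 43/725 ≈ 0.05931034

0.059310


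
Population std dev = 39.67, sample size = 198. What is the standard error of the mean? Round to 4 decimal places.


SE = sigma / sqrt(n)
sqrt(198) ≈ 14.071247
SE = 39.67 / 14.071247 ≈ 2.819224

2.8192


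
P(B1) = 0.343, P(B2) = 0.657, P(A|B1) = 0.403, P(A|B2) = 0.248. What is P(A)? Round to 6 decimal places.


P(A) = P(A|B1)*P(B1) + P(A|B2)*P(B2)
P(A|B1)*P(B1) = 0.403 * 0.343 = 0.138229
P(A|B2)*P(B2) = 0.248 * 0.657 = 0.162936
P(A) = 0.138229 + 0.162936 = 0.301165

0.301165


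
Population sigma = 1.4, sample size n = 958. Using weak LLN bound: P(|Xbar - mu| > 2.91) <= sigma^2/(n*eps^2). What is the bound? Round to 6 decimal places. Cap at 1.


bound = min(1, sigma^2/(n*eps^2))
sigma^2 = 1.4^2 = 1.96
n*eps^2 = 958 * 2.91^2 = 958 * 8.4681 = 8112.4398
sigma^2/(n*eps^2) = 1.96 / 8112.4398 ≈ 0.00024160

0.000242


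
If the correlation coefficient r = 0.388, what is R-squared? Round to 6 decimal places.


R^2 = r^2 = (0.388)^2 = 0.150544

0.150544


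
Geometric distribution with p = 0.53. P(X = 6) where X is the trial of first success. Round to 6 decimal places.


P = (1-p)^(k-1) * p
(1-p)^(k-1) = 0.47^5 ≈ 0.02293450
P = 0.02293450 * 0.53 ≈ 0.01215529

0.012155


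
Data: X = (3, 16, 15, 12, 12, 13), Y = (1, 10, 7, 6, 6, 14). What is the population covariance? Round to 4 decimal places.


Cov = (1/n)*sum((xi-xbar)(yi-ybar))
n = 6, xbar = 71/6 ≈ 11.833333, ybar = 44/6 = 22/3 ≈ 7.333333
sum((xi-xbar)(yi-ybar)) = 220/3 ≈ 73.333333
Cov = 73.333333 / 6 = 110/9 ≈ 12.222222

12.2222


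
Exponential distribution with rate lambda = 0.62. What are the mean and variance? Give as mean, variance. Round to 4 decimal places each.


mean = 1/lam, var = 1/lam^2
mean = 1 / 0.62 = 50/31 ≈ 1.612903
lam^2 = 0.62^2 = 0.3844
var = 1 / 0.3844 = 2500/961 ≈ 2.601457

1.6129, 2.6015


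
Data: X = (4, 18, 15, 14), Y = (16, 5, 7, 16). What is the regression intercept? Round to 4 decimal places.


a = ybar - b*xbar, where b = sum((xi-xbar)(yi-ybar)) / sum((xi-xbar)^2)
n = 4, xbar = 51/4 = 12.75, ybar = 44/4 = 11
Sxy = sum((xi-xbar)(yi-ybar)) = -78
Sxx = sum((xi-xbar)^2) = 110.75
b = Sxy / Sxx = -312/443 ≈ -0.704289
a = 11 - (-0.704289) * 12.75 = 8851/443 ≈ 19.979684

19.9797


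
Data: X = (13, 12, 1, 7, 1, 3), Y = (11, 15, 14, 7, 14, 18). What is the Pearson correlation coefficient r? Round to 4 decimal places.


r = sum((xi-xbar)(yi-ybar)) / sqrt(sum((xi-xbar)^2) * sum((yi-ybar)^2))
n = 6, xbar = 37/6 ≈ 6.166667, ybar = 79/6 ≈ 13.166667
Sxy = sum((xi-xbar)(yi-ybar)) = -199/6 ≈ -33.166667
Sxx = sum((xi-xbar)^2) = 869/6 ≈ 144.833333
Syy = sum((yi-ybar)^2) = 425/6 ≈ 70.833333
sqrt(Sxx*Syy) ≈ 101.286859
r = Sxy / sqrt(Sxx*Syy) = -33.166667 / 101.286859 ≈ -0.327453

-0.3275


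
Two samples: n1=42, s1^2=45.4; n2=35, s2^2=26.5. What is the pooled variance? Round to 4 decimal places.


sp^2 = ((n1-1)*s1^2 + (n2-1)*s2^2)/(n1+n2-2)
(n1-1)*s1^2 = 41 * 45.4 = 1861.4
(n2-1)*s2^2 = 34 * 26.5 = 901
numerator = 1861.4 + 901 = 2762.4
n1+n2-2 = 75
sp^2 = 2762.4 / 75 = 36.832

36.8320


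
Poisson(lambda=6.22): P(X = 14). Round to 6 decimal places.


P = e^(-lam) * lam^k / k!
e^(-6.22) ≈ 0.001989245
lam^k = 6.22^14 ≈ 129737458390.260239
k! = 14! = 87178291200
P = 0.001989245 * 129737458390.260239 / 87178291200 ≈ 0.002960

0.002960


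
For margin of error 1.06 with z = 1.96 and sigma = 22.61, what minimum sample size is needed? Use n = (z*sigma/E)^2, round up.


z*sigma/E = 1.96 * 22.61 / 1.06 = 110789/2650 ≈ 41.807170
(z*sigma/E)^2 ≈ 1747.839448
round up: n = 1748

1748


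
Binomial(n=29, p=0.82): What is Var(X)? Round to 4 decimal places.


Var = n*p*(1-p) = 29 * 0.82 * 0.18 = 4.2804

4.2804


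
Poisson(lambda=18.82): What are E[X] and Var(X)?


E[X] = Var(X) = lambda = 18.82

18.82, 18.82


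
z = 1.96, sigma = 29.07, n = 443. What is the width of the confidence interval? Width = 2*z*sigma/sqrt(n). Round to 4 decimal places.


width = 2*z*sigma/sqrt(n)
2*z*sigma = 2 * 1.96 * 29.07 = 113.9544
sqrt(443) ≈ 21.047565
width = 113.9544 / 21.047565 ≈ 5.414137

5.4141


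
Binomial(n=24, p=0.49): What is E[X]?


E[X] = n*p = 24 * 0.49 = 11.76

11.76


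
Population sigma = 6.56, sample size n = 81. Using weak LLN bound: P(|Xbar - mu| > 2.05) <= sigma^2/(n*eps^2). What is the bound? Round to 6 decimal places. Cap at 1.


bound = min(1, sigma^2/(n*eps^2))
sigma^2 = 6.56^2 = 43.0336
n*eps^2 = 81 * 2.05^2 = 81 * 4.2025 = 340.4025
sigma^2/(n*eps^2) = 43.0336 / 340.4025 = 256/2025 ≈ 0.12641975

0.126420


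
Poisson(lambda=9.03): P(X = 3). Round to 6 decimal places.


P = e^(-lam) * lam^k / k!
e^(-9.03) ≈ 0.0001197625
lam^k = 9.03^3 = 736.314327
k! = 3! = 6
P = 0.0001197625 * 736.314327 / 6 ≈ 0.014697

0.014697


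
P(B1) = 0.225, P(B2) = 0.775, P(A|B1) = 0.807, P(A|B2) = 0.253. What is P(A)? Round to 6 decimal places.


P(A) = P(A|B1)*P(B1) + P(A|B2)*P(B2)
P(A|B1)*P(B1) = 0.807 * 0.225 = 0.181575
P(A|B2)*P(B2) = 0.253 * 0.775 = 0.196075
P(A) = 0.181575 + 0.196075 = 0.37765

0.377650


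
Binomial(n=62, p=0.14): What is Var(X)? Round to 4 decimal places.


Var = n*p*(1-p) = 62 * 0.14 * 0.86 = 7.4648

7.4648


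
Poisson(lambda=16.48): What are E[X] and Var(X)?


E[X] = Var(X) = lambda = 16.48

16.48, 16.48


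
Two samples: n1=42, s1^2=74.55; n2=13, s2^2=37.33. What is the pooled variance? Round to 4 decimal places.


sp^2 = ((n1-1)*s1^2 + (n2-1)*s2^2)/(n1+n2-2)
(n1-1)*s1^2 = 41 * 74.55 = 3056.55
(n2-1)*s2^2 = 12 * 37.33 = 447.96
numerator = 3056.55 + 447.96 = 3504.51
n1+n2-2 = 53
sp^2 = 3504.51 / 53 = 350451/5300 ≈ 66.122830

66.1228


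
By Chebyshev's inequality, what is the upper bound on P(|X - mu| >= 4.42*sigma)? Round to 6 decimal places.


P <= 1/k^2
k^2 = 4.42^2 = 19.5364
1/k^2 = 1 / 19.5364 ≈ 0.05118650

0.051187


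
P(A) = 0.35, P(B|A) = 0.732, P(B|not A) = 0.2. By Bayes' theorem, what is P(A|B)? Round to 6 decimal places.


P(A|B) = P(B|A)*P(A) / P(B), P(B) = P(B|A)*P(A) + P(B|not A)*P(not A)
P(B|A)*P(A) = 0.732 * 0.35 = 0.2562
P(B|not A)*P(not A) = 0.2 * 0.65 = 0.13
P(B) = 0.2562 + 0.13 = 0.3862
P(A|B) = 0.2562 / 0.3862 = 1281/1931 ≈ 0.66338685

0.663387


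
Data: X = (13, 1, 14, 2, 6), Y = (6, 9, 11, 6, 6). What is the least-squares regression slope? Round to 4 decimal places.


b = sum((xi-xbar)(yi-ybar)) / sum((xi-xbar)^2)
n = 5, xbar = 36/5 = 7.2, ybar = 38/5 = 7.6
Sxy = sum((xi-xbar)(yi-ybar)) = 15.4
Sxx = sum((xi-xbar)^2) = 146.8
b = Sxy / Sxx = 77/734 ≈ 0.104905

0.1049


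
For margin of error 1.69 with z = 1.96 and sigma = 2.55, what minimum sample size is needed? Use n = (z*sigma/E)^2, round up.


z*sigma/E = 1.96 * 2.55 / 1.69 = 2499/845 ≈ 2.957396
(z*sigma/E)^2 ≈ 8.746194
round up: n = 9

9


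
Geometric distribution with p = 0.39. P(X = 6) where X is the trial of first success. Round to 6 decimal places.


P = (1-p)^(k-1) * p
(1-p)^(k-1) = 0.61^5 ≈ 0.08445963
P = 0.08445963 * 0.39 ≈ 0.03293926

0.032939


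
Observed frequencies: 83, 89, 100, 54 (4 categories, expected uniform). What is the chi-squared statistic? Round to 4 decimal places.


chi2 = sum((O-E)^2/E), E = total/4
total = 326, E = 326/4 = 81.5
(83 - 81.5)^2 / 81.5 = 2.25 / 81.5 = 9/326 ≈ 0.027607
(89 - 81.5)^2 / 81.5 = 56.25 / 81.5 = 225/326 ≈ 0.690184
(100 - 81.5)^2 / 81.5 = 342.25 / 81.5 = 1369/326 ≈ 4.199387
(54 - 81.5)^2 / 81.5 = 756.25 / 81.5 = 3025/326 ≈ 9.279141
chi2 = 2314/163 ≈ 14.196319

14.1963
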